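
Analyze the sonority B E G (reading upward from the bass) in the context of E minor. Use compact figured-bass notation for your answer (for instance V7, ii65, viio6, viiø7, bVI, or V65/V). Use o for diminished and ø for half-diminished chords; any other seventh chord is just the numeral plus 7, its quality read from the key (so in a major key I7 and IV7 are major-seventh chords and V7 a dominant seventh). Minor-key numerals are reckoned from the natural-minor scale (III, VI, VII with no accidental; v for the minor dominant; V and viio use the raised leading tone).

i64

Stacked in thirds the chord is E-G-B: a minor triad on E.
In E minor, E is the tonic; the diatonic minor triad there is i.
With B in the bass the chord is in second inversion, so the figured bass is 64.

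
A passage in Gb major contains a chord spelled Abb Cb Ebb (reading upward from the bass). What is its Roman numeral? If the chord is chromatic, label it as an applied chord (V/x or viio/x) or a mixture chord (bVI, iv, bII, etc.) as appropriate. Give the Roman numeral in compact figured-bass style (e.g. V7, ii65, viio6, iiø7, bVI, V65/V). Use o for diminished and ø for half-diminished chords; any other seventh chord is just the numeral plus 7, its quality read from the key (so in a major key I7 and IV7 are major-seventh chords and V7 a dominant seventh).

bII

Stacked in thirds the chord is Abb-Cb-Ebb: a major triad on Abb.
Abb is the lowered second degree of Gb major (diatonic 2 would be Ab). This is the Neapolitan chord — a major triad on the lowered second degree.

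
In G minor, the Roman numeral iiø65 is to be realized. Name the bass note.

iiø in G minor has root A; the chord is A-C-Eb-G.
The figure 65 means first inversion — the third is in the bass.

C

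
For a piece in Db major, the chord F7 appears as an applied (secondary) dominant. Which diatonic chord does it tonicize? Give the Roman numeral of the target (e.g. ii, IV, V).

The chord is a dominant seventh chord on F.
A dominant resolves down a perfect fifth: F → Bb. In Db major, Bb is scale degree 6, i.e. vi.

vi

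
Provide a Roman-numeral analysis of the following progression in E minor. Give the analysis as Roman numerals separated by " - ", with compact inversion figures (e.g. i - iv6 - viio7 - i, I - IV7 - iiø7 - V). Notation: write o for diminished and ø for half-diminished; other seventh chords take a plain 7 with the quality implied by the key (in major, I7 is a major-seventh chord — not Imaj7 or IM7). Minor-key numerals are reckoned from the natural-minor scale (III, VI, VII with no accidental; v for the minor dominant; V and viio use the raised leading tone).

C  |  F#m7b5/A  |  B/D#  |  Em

VI - iiø65 - V6 - i

C has root C, degree 6 in E minor, so VI.
F#m7b5/A: half-diminished seventh chord on F# = scale degree 2 → iiø65.
B/D#: major triad on B = scale degree 5 → V6.
Em: root E is the tonic; minor triad there is i.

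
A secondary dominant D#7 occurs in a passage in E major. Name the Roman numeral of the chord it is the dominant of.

iii

The chord is a dominant seventh chord on D#.
A dominant resolves down a perfect fifth: D# → G#. In E major, G# is scale degree 3, i.e. iii.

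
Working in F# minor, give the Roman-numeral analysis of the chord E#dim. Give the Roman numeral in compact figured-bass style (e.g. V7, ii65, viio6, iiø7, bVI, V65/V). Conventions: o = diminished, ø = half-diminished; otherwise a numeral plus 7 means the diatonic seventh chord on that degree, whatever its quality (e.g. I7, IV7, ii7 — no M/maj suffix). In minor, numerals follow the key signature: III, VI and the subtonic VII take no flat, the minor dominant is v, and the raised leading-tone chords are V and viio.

The pitches E#-G#-B form a diminished triad rooted on E#.
In F# minor, E# is the leading tone; the diatonic diminished triad there is viio.

viio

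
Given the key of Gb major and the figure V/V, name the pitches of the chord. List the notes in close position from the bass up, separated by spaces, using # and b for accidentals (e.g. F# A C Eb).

Ab C Eb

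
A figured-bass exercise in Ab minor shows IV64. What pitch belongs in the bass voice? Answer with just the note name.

Ab

IV in Ab minor has root Db; the chord is Db-F-Ab.
The figure 64 means second inversion — the fifth is in the bass.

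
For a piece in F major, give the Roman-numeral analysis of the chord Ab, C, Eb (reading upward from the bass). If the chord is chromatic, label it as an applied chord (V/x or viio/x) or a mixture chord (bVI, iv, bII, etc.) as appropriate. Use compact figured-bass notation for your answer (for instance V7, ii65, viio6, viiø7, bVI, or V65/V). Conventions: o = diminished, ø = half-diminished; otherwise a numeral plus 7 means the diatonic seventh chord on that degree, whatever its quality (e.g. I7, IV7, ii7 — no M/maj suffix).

Stacked in thirds the chord is Ab-C-Eb: a major triad on Ab.
Ab is the lowered third degree of F major (diatonic 3 would be A). This is a major triad on the lowered third degree, borrowed from the parallel minor.

bIII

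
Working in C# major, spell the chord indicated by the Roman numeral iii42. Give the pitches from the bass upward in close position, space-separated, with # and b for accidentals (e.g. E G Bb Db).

D# E# G# B#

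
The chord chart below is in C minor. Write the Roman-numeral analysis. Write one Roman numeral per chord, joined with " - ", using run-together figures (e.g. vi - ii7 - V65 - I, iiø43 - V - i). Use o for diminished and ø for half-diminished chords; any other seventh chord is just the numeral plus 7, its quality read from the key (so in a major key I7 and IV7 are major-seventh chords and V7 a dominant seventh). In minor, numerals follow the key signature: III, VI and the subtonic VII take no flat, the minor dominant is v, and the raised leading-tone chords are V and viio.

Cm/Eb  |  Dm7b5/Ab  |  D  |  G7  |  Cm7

Cm/Eb has root C, degree 1 in C minor, so i6.
Dm7b5/Ab has root D, degree 2 in C minor, so iiø43.
D: chromatic; D is V of V, so V/V.
G7: dominant seventh chord on G = scale degree 5 → V7.
Cm7 has root C, degree 1 in C minor, so i7.

i6 - iiø43 - V/V - V7 - i7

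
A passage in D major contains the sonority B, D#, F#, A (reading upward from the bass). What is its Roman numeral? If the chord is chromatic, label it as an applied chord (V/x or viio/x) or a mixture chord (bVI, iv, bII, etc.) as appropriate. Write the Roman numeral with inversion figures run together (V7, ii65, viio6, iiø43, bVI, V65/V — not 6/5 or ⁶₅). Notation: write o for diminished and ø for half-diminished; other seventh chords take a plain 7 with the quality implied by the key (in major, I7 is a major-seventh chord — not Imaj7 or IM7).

Stacked in thirds the chord is B-D#-F#-A: a dominant seventh chord on B.
B is not a diatonic chord root with this quality in D major, but it lies a perfect fifth above E (ii), so the chord functions as an applied dominant of ii.

V7/ii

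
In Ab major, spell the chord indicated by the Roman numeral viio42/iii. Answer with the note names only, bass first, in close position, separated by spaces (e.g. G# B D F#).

The slash marks an applied leading-tone chord: viio of iii. In Ab major, iii is C, so the leading tone to it is B, a half step below.
Building a fully diminished seventh chord on B gives B-D-F-Ab.
With the 42 figure the chord is in third inversion; from the bass Ab upward in close position it reads Ab-B-D-F.

Ab B D F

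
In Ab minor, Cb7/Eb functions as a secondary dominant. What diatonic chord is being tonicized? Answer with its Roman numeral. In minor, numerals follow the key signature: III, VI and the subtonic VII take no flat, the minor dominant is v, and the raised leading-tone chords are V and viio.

VI

The chord is a dominant seventh chord on Cb.
A dominant resolves down a perfect fifth: Cb → Fb. In Ab minor, Fb is scale degree 6, i.e. VI.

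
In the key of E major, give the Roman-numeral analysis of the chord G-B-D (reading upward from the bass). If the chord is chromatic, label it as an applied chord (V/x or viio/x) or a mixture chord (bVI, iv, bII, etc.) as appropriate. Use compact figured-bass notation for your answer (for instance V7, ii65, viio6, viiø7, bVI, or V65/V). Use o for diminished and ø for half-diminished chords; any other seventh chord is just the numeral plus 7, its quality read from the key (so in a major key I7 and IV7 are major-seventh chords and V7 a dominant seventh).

bIII

Stacked in thirds the chord is G-B-D: a major triad on G.
G is the lowered third degree of E major (diatonic 3 would be G#). This is a major triad on the lowered third degree, borrowed from the parallel minor.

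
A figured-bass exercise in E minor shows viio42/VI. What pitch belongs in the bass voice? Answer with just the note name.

Ab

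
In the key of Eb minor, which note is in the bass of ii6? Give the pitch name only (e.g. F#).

Ab

ii in Eb minor has root F; the chord is F-Ab-C.
The figure 6 means first inversion — the third is in the bass.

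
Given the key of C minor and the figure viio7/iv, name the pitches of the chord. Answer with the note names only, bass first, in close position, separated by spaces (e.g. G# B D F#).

E G Bb Db

The slash marks an applied leading-tone chord: viio of iv. In C minor, iv is F, so the leading tone to it is E, a half step below.
Building a fully diminished seventh chord on E gives E-G-Bb-Db.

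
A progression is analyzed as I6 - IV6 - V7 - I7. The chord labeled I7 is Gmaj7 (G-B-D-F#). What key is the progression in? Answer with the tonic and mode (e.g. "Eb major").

The chord Gmaj7 is a major seventh chord rooted on G; its label is I7.
If G is scale degree 1 and the mode makes that degree carry a major seventh chord, the tonic is G and the mode is major.

G major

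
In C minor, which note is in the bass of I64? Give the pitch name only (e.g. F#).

G

I in C minor has root C; the chord is C-E-G.
The figure 64 means second inversion — the fifth is in the bass.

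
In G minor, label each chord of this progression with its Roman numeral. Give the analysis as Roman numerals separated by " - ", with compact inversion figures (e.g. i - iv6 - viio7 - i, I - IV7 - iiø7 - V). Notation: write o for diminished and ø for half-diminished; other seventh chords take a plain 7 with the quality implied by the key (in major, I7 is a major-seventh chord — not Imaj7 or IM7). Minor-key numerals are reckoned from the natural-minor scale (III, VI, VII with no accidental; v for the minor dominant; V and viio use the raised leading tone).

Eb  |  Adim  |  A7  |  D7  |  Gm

Eb: root Eb is the submediant; major triad there is VI.
Adim has root A, degree 2 in G minor, so iio.
A7 is the secondary dominant of V (dominant seventh chord on A): V7/V.
D7: root D is the dominant; dominant seventh chord there is V7.
Gm: minor triad on G = scale degree 1 → i.

VI - iio - V7/V - V7 - i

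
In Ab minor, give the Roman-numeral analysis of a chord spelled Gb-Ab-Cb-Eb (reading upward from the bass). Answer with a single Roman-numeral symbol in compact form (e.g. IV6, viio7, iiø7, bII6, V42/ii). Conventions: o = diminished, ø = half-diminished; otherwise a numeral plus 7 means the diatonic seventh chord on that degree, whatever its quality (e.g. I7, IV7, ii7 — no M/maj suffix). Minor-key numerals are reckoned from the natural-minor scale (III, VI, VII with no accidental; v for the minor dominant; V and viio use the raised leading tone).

The pitches Ab-Cb-Eb-Gb form a minor seventh chord rooted on Ab.
Ab is scale degree 1 in Ab minor, and a minor seventh chord on that degree is written i7.
With Gb in the bass the chord is in third inversion, so the figured bass is 42.

i42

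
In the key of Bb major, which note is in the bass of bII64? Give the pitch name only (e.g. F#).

Gb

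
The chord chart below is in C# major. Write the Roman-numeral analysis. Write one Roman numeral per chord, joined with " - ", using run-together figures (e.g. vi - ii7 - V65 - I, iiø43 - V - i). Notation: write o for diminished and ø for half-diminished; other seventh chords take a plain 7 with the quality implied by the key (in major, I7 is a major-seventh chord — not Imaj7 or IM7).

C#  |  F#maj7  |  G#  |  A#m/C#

C#: root C# is the tonic; major triad there is I.
F#maj7: root F# is the subdominant; major seventh chord there is IV7.
G# has root G#, degree 5 in C# major, so V.
A#m/C# has root A#, degree 6 in C# major, so vi6.

I - IV7 - V - vi6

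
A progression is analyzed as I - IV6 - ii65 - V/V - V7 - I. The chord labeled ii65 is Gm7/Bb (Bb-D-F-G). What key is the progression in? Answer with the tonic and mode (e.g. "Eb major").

F major

ii65 is given as Bb-D-F-G — a minor seventh chord with root G.
If G is scale degree 2 and the mode makes that degree carry a minor seventh chord, the tonic is F and the mode is major.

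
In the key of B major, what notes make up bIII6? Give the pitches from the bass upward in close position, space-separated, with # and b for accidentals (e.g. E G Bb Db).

F# A D

Scale degree 3 in B major is D#; lowering it a half step gives D. bIII6 is a major triad on the lowered third degree, borrowed from the parallel minor.
So the chord is D-F#-A.
The figured bass 6 indicates first inversion, placing the third (F#) in the bass: F#-A-D.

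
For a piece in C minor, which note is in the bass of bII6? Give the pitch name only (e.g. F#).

bII in C minor has root Db; the chord is Db-F-Ab.
The figure 6 means first inversion — the third is in the bass.

F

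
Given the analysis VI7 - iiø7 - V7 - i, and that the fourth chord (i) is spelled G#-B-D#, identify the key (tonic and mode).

G# minor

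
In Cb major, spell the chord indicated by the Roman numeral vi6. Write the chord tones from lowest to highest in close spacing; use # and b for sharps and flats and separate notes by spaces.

The numeral's case and figure indicate a minor triad. In Cb major its root, the submediant, is Ab.
Stacking thirds from Ab gives Ab-Cb-Eb.
With the 6 figure the chord is in first inversion; from the bass Cb upward in close position it reads Cb-Eb-Ab.

Cb Eb Ab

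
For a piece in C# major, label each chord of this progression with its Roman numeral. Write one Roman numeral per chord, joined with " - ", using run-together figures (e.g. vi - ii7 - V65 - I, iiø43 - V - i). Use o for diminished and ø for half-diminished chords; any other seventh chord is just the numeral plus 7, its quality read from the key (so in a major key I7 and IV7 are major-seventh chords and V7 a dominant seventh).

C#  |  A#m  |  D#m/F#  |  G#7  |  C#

I - vi - ii6 - V7 - I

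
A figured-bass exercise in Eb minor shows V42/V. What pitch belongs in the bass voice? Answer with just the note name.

Eb

The applied chord V42/V is rooted on F: F-A-C-Eb.
The figure 42 means third inversion — the seventh is in the bass.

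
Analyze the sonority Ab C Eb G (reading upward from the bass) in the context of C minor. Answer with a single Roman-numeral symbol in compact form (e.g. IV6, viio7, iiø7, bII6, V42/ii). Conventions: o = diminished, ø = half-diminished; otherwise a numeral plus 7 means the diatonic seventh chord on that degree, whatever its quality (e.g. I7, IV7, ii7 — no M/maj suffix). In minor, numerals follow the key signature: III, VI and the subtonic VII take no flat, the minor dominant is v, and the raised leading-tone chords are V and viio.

Stacked in thirds the chord is Ab-C-Eb-G: a major seventh chord on Ab.
In C minor, Ab is the submediant; the diatonic major seventh chord there is VI7.

VI7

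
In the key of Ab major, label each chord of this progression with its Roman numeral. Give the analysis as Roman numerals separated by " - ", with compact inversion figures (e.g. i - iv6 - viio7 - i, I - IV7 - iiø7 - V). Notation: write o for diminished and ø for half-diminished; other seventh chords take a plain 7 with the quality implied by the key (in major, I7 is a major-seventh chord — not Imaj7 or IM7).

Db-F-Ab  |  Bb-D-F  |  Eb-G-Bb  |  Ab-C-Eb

Db-F-Ab: root Db is the subdominant; major triad there is IV.
Bb-D-F: a major triad on Bb, the applied dominant of V → V/V.
Eb-G-Bb: major triad on Eb = scale degree 5 → V.
Ab-C-Eb: major triad on Ab = scale degree 1 → I.

IV - V/V - V - I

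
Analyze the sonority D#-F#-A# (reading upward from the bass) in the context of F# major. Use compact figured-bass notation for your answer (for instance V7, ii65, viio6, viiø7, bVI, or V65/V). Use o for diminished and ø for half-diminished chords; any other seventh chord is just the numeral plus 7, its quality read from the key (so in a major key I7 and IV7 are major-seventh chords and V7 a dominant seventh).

vi

The pitches D#-F#-A# form a minor triad rooted on D#.
In F# major, D# is the submediant; the diatonic minor triad there is vi.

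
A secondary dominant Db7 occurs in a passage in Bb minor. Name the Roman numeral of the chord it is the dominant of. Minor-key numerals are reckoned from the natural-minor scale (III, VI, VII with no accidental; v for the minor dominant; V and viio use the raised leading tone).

The chord is a dominant seventh chord on Db.
A dominant resolves down a perfect fifth: Db → Gb. In Bb minor, Gb is scale degree 6, i.e. VI.

VI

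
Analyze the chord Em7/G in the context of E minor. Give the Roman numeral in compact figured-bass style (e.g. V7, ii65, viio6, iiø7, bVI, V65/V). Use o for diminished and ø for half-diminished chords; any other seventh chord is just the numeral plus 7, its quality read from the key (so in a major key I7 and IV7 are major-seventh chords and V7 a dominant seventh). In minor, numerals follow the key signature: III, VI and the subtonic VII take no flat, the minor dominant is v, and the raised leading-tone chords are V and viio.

Stacked in thirds the chord is E-G-B-D: a minor seventh chord on E.
In E minor, E is the tonic; the diatonic minor seventh chord there is i7.
With G in the bass the chord is in first inversion, so the figured bass is 65.

i65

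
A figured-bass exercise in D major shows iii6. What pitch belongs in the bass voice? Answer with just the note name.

iii in D major has root F#; the chord is F#-A-C#.
The figure 6 means first inversion — the third is in the bass.

A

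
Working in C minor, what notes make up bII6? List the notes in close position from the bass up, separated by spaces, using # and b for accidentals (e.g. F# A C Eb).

Scale degree 2 in C minor is D; lowering it a half step gives Db. bII6 is the Neapolitan sixth — a major triad on the lowered second degree, here in its customary first inversion.
So the chord is Db-F-Ab, a major triad.
The figured bass 6 indicates first inversion, placing the third (F) in the bass: F-Ab-Db.

F Ab Db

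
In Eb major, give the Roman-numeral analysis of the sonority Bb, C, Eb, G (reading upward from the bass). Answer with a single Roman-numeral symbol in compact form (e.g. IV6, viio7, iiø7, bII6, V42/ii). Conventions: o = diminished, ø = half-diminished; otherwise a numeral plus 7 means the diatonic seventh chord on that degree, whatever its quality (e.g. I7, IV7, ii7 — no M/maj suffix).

The pitches C-Eb-G-Bb form a minor seventh chord rooted on C.
C is scale degree 6 in Eb major, and a minor seventh chord on that degree is written vi7.
With Bb in the bass the chord is in third inversion, so the figured bass is 42.

vi42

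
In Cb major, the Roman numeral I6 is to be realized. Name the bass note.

Eb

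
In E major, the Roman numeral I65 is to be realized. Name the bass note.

G#

I in E major has root E; the chord is E-G#-B-D#.
The figure 65 means first inversion — the third is in the bass.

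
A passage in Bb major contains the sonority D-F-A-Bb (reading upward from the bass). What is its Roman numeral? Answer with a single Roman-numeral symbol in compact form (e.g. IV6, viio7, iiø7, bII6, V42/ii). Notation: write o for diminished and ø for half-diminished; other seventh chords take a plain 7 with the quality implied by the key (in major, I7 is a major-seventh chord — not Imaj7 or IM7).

I65

Stacked in thirds the chord is Bb-D-F-A: a major seventh chord on Bb.
In Bb major, Bb is the tonic; the diatonic major seventh chord there is I7.
With D in the bass the chord is in first inversion, so the figured bass is 65.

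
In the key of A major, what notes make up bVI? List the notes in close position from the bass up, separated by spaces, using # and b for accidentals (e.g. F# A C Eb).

bVI is a major triad on the lowered sixth degree, borrowed from the parallel minor. In A major that root is F.
So the chord is F-A-C, a major triad.

F A C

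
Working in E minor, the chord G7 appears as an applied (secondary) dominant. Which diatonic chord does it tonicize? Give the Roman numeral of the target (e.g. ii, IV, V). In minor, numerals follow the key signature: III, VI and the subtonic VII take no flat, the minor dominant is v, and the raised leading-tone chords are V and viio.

The chord is a dominant seventh chord on G.
A dominant resolves down a perfect fifth: G → C. In E minor, C is scale degree 6, i.e. VI.

VI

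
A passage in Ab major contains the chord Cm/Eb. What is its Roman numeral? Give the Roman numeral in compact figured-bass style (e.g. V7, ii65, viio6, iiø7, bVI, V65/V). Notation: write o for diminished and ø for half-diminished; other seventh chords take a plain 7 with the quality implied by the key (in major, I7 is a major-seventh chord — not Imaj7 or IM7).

iii6

Stacked in thirds the chord is C-Eb-G: a minor triad on C.
In Ab major, C is the mediant; the diatonic minor triad there is iii.
With Eb in the bass the chord is in first inversion, so the figured bass is 6.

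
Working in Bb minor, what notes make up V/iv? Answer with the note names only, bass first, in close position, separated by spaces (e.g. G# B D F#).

V/iv is a secondary dominant — the dominant triad of iv. iv in Bb minor is Eb, so the applied chord's root is Bb, a perfect fifth above.
Building a major triad on Bb gives Bb-D-F.

Bb D F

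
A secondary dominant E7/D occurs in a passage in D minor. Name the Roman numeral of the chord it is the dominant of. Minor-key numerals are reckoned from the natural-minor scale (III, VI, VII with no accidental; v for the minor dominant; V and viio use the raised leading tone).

V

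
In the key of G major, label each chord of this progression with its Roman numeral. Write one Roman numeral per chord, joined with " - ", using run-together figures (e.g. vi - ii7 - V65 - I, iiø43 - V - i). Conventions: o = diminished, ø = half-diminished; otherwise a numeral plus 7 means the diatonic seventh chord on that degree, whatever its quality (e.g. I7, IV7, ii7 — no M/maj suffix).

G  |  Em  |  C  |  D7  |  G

I - vi - IV - V7 - I

G has root G, degree 1 in G major, so I.
Em has root E, degree 6 in G major, so vi.
C: root C is the subdominant; major triad there is IV.
D7: dominant seventh chord on D = scale degree 5 → V7.
G has root G, degree 1 in G major, so I.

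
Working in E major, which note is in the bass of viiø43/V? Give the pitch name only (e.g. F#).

E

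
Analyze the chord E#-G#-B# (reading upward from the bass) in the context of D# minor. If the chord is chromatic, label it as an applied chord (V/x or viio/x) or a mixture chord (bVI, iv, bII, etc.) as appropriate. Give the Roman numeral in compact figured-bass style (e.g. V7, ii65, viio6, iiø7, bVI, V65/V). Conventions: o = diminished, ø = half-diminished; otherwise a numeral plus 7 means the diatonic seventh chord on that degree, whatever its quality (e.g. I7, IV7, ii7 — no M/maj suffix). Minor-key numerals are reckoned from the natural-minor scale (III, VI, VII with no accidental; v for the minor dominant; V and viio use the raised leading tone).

ii

The pitches E#-G#-B# form a minor triad rooted on E#.
E# is the second degree of D# minor. This is the minor supertonic, borrowed from the parallel major (the Dorian ii).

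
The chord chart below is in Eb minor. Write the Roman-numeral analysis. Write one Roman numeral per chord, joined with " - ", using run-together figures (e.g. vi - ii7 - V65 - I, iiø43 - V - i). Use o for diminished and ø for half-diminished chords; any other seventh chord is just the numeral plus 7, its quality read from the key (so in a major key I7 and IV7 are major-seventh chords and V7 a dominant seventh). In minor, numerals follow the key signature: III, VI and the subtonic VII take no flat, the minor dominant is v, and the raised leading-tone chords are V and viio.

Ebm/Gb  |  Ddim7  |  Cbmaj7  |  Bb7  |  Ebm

Ebm/Gb: minor triad on Eb = scale degree 1 → i6.
Ddim7 has root D, degree 7 in Eb minor, so viio7.
Cbmaj7: major seventh chord on Cb = scale degree 6 → VI7.
Bb7: root Bb is the dominant; dominant seventh chord there is V7.
Ebm: minor triad on Eb = scale degree 1 → i.

i6 - viio7 - VI7 - V7 - i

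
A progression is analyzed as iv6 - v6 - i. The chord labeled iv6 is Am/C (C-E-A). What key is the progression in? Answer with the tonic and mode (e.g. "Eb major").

E minor

iv6 is given as C-E-A — a minor triad with root A.
Counting down 3 scale steps from A places the tonic on E; a minor triad on degree 4 is diatonic only in minor.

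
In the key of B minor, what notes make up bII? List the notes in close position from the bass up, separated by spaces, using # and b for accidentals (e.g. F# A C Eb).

bII is the Neapolitan chord — a major triad on the lowered second degree. In B minor that root is C.
So the chord is C-E-G, a major triad.

C E G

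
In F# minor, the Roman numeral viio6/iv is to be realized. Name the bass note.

C#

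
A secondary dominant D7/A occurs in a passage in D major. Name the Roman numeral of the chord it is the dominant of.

IV

The chord is a dominant seventh chord on D.
A dominant resolves down a perfect fifth: D → G. In D major, G is scale degree 4, i.e. IV.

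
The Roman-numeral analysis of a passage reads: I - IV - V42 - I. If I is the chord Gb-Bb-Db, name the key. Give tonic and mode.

The chord Gb is a major triad rooted on Gb; its label is I.
If Gb is scale degree 1 and the mode makes that degree carry a major triad, the tonic is Gb and the mode is major.

Gb major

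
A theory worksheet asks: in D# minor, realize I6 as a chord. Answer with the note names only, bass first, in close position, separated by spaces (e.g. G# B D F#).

I6 is the major tonic (Picardy third), borrowed from the parallel major. In D# minor that root is D#.
So the chord is D#-F##-A#, a major triad.
The figured bass 6 indicates first inversion, placing the third (F##) in the bass: F##-A#-D#.

F## A# D#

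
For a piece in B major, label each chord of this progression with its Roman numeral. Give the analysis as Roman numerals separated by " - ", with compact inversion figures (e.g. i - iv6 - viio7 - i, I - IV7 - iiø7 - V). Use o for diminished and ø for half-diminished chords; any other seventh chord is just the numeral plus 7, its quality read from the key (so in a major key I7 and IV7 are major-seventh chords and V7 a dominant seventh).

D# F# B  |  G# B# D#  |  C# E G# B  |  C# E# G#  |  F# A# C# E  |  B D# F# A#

I6 - V/ii - ii7 - V/V - V7 - I7

D#-F#-B has root B, degree 1 in B major, so I6.
G#-B#-D#: chromatic; G# is V of ii, so V/ii.
C#-E-G#-B: minor seventh chord on C# = scale degree 2 → ii7.
C#-E#-G#: chromatic; C# is V of V, so V/V.
F#-A#-C#-E: root F# is the dominant; dominant seventh chord there is V7.
B-D#-F#-A#: major seventh chord on B = scale degree 1 → I7.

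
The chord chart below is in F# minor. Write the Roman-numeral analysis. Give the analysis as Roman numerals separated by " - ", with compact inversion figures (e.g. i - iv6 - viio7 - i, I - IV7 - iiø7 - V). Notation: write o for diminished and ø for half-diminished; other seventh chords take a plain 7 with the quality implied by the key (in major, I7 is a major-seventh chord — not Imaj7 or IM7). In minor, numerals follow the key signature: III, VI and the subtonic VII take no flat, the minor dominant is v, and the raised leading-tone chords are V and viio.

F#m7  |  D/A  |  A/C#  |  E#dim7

i7 - VI64 - III6 - viio7

F#m7: minor seventh chord on F# = scale degree 1 → i7.
D/A has root D, degree 6 in F# minor, so VI64.
A/C#: root A is the mediant; major triad there is III6.
E#dim7 has root E#, degree 7 in F# minor, so viio7.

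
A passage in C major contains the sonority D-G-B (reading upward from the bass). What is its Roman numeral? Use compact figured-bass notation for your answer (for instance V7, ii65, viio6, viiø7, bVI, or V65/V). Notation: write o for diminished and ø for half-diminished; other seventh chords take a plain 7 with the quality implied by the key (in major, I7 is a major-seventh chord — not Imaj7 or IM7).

V64

The pitches G-B-D form a major triad rooted on G.
G is scale degree 5 in C major, and a major triad on that degree is written V.
With D in the bass the chord is in second inversion, so the figured bass is 64.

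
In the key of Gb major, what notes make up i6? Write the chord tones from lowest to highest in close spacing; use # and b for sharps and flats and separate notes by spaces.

Bbb Db Gb

Scale degree 1 in Gb major is Gb; here the chord built on it is altered to a minor triad. i6 is the minor tonic, borrowed from the parallel minor.
So the chord is Gb-Bbb-Db.
The figured bass 6 indicates first inversion, placing the third (Bbb) in the bass: Bbb-Db-Gb.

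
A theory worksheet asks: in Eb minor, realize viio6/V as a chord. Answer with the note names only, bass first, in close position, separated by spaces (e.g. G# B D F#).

viio6/V is a secondary leading-tone chord. The target V is Bb in Eb minor; the applied chord is rooted a semitone below, on A.
Building a diminished triad on A gives A-C-Eb.
The figured bass 6 indicates first inversion, placing the third (C) in the bass: C-Eb-A.

C Eb A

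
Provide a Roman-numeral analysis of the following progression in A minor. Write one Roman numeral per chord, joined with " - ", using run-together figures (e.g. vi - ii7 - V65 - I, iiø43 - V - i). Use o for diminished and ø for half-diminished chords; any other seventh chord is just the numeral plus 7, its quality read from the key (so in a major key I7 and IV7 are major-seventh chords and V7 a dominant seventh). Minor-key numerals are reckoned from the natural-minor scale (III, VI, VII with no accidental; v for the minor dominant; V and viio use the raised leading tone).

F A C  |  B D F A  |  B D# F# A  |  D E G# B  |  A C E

VI - iiø7 - V7/V - V42 - i

F-A-C has root F, degree 6 in A minor, so VI.
B-D-F-A: half-diminished seventh chord on B = scale degree 2 → iiø7.
B-D#-F#-A: chromatic; B is V of V, so V7/V.
D-E-G#-B: dominant seventh chord on E = scale degree 5 → V42.
A-C-E has root A, degree 1 in A minor, so i.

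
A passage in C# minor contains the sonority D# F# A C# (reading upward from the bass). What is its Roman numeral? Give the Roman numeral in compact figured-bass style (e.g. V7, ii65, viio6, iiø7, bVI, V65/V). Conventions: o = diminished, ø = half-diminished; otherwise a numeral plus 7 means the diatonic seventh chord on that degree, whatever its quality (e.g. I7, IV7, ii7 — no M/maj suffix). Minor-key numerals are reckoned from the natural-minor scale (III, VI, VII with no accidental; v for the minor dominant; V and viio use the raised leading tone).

iiø7

Stacked in thirds the chord is D#-F#-A-C#: a half-diminished seventh chord on D#.
In C# minor, D# is the supertonic; the diatonic half-diminished seventh chord there is iiø7.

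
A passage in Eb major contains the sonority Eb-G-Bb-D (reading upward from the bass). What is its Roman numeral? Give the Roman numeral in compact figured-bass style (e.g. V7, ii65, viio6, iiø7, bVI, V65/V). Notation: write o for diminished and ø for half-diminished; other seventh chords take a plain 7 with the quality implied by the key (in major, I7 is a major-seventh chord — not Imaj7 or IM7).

I7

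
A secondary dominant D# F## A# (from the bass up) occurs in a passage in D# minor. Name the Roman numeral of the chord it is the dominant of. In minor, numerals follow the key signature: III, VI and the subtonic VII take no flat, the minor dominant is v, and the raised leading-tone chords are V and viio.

The chord is a major triad on D#.
A dominant resolves down a perfect fifth: D# → G#. In D# minor, G# is scale degree 4, i.e. iv.

iv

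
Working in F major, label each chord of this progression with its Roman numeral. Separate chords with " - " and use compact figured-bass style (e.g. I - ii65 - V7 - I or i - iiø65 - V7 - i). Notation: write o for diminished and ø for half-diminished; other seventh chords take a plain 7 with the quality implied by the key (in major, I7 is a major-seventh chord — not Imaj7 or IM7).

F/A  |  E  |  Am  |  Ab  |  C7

I6 - V/iii - iii - bIII - V7

F/A: major triad on F = scale degree 1 → I6.
E: chromatic; E is V of iii, so V/iii.
Am: minor triad on A = scale degree 3 → iii.
Ab is non-diatonic — bIII, a mixture chord from F minor.
C7: root C is the dominant; dominant seventh chord there is V7.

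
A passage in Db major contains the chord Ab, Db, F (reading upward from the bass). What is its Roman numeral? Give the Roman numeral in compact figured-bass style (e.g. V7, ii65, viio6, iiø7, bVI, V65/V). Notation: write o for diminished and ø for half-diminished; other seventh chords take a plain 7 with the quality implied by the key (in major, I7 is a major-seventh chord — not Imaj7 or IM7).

Stacked in thirds the chord is Db-F-Ab: a major triad on Db.
Db is scale degree 1 in Db major, and a major triad on that degree is written I.
With Ab in the bass the chord is in second inversion, so the figured bass is 64.

I64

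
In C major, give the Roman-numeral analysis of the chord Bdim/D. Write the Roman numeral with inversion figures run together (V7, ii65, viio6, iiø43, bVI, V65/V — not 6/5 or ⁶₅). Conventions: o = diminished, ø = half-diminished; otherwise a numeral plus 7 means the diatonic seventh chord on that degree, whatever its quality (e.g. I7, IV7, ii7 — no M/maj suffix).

Stacked in thirds the chord is B-D-F: a diminished triad on B.
B is scale degree 7 in C major, and a diminished triad on that degree is written viio.
With D in the bass the chord is in first inversion, so the figured bass is 6.

viio6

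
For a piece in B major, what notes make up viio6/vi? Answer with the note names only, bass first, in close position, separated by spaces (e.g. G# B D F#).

The slash marks an applied leading-tone chord: viio of vi. In B major, vi is G#, so the leading tone to it is F##, a half step below.
Building a diminished triad on F## gives F##-A#-C#.
With the 6 figure the chord is in first inversion; from the bass A# upward in close position it reads A#-C#-F##.

A# C# F##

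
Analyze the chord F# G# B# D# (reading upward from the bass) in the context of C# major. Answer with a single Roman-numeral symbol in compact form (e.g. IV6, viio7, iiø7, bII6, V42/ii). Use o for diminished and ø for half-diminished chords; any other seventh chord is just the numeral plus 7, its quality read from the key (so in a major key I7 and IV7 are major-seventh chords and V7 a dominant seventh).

V42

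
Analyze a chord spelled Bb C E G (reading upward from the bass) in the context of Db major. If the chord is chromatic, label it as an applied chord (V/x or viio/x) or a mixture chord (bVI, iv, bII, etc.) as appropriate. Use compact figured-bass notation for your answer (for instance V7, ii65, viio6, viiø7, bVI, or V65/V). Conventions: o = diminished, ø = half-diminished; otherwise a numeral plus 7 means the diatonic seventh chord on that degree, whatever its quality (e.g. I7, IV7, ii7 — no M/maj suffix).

The pitches C-E-G-Bb form a dominant seventh chord rooted on C.
C is not a diatonic chord root with this quality in Db major, but it lies a perfect fifth above F (iii), so the chord functions as an applied dominant of iii.
With Bb in the bass the chord is in third inversion, so the figured bass is 42.

V42/iii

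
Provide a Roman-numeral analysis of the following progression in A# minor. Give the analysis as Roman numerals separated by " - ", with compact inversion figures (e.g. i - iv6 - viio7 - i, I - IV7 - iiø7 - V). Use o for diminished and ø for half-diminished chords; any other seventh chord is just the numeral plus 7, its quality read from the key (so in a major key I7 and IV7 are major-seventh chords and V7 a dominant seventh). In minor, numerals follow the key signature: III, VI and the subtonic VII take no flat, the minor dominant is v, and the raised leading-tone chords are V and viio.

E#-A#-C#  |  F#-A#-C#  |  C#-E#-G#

i64 - VI - III

E#-A#-C#: minor triad on A# = scale degree 1 → i64.
F#-A#-C# has root F#, degree 6 in A# minor, so VI.
C#-E#-G# has root C#, degree 3 in A# minor, so III.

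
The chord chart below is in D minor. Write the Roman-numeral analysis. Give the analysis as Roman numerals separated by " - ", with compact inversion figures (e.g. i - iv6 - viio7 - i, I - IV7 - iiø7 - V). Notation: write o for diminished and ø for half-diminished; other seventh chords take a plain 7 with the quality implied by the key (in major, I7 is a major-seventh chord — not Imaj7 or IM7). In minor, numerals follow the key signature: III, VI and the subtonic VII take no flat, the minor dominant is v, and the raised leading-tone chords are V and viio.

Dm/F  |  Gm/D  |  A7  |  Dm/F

i6 - iv64 - V7 - i6

Dm/F: root D is the tonic; minor triad there is i6.
Gm/D: minor triad on G = scale degree 4 → iv64.
A7: root A is the dominant; dominant seventh chord there is V7.
Dm/F: minor triad on D = scale degree 1 → i6.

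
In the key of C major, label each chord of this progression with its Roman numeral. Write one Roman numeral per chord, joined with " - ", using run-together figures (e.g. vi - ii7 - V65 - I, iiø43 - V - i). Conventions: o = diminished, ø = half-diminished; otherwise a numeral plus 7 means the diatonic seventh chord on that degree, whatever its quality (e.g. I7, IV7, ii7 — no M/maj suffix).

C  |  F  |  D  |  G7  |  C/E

I - IV - V/V - V7 - I6

C: root C is the tonic; major triad there is I.
F: major triad on F = scale degree 4 → IV.
D: chromatic; D is V of V, so V/V.
G7 has root G, degree 5 in C major, so V7.
C/E: major triad on C = scale degree 1 → I6.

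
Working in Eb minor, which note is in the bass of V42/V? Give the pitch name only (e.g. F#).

Eb

The applied chord V42/V is rooted on F: F-A-C-Eb.
The figure 42 means third inversion — the seventh is in the bass.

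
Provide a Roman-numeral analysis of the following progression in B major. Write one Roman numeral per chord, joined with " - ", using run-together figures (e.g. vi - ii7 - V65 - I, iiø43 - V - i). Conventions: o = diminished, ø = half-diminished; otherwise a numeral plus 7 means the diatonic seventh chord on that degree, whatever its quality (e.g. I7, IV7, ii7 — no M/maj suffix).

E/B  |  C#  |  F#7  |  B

E/B: major triad on E = scale degree 4 → IV64.
C#: a major triad on C#, the applied dominant of V → V/V.
F#7: dominant seventh chord on F# = scale degree 5 → V7.
B: root B is the tonic; major triad there is I.

IV64 - V/V - V7 - I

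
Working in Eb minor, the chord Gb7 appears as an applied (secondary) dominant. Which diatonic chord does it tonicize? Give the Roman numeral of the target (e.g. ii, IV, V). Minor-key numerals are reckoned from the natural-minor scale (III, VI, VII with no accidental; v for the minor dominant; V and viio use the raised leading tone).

The chord is a dominant seventh chord on Gb.
A dominant resolves down a perfect fifth: Gb → Cb. In Eb minor, Cb is scale degree 6, i.e. VI.

VI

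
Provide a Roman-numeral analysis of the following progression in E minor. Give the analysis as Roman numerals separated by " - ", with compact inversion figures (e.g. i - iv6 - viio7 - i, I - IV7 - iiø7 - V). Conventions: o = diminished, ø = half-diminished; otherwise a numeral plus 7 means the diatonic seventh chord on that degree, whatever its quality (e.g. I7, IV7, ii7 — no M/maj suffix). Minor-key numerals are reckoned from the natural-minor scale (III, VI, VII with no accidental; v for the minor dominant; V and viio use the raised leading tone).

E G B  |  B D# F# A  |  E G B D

i - V7 - i7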